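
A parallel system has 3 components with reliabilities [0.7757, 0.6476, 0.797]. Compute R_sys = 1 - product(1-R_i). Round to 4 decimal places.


Components: [0.7757, 0.6476, 0.797]
(1 - 0.7757) = 0.2243, running product = 0.2243
(1 - 0.6476) = 0.3524, running product = 0.079
(1 - 0.797) = 0.203, running product = 0.016
Product of (1-R_i) = 0.016
R_sys = 1 - 0.016 = 0.984

0.984


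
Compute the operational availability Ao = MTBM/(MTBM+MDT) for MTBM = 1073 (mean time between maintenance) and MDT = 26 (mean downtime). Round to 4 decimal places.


MTBM = 1073
MDT = 26
MTBM + MDT = 1099
Ao = 1073 / 1099
Ao = 0.9763

0.9763


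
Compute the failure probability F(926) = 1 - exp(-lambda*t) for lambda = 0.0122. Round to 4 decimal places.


lambda = 0.0122, t = 926
lambda * t = 11.2972
exp(-11.2972) = 0.0
F(t) = 1 - 0.0
F(t) = 1.0

1.0


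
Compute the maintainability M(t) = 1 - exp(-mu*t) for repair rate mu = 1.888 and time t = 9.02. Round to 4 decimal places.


mu = 1.888, t = 9.02
mu * t = 1.888 * 9.02 = 17.0298
exp(-17.0298) = 0.0
M(t) = 1 - 0.0
M(t) = 1.0

1.0


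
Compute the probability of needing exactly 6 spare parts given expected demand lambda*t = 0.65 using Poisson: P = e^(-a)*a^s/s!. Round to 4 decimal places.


a = 0.65, s = 6
e^(-a) = e^(-0.65) = 0.522
a^s = 0.65^6 = 0.0754
s! = 720
P = 0.522 * 0.0754 / 720
P = 0.0001

0.0001


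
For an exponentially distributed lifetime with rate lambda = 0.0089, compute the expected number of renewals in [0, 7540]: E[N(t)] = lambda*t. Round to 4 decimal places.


lambda = 0.0089
t = 7540
E[N(t)] = lambda * t
E[N(t)] = 0.0089 * 7540
E[N(t)] = 67.106

67.106


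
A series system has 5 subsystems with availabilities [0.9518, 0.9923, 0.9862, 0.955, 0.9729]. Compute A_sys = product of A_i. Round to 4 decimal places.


Subsystems: [0.9518, 0.9923, 0.9862, 0.955, 0.9729]
After subsystem 1 (A=0.9518): product = 0.9518
After subsystem 2 (A=0.9923): product = 0.9445
After subsystem 3 (A=0.9862): product = 0.9314
After subsystem 4 (A=0.955): product = 0.8895
After subsystem 5 (A=0.9729): product = 0.8654
A_sys = 0.8654

0.8654


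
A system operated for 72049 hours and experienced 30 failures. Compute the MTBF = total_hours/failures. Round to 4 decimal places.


total_hours = 72049
failures = 30
MTBF = 72049 / 30
MTBF = 2401.6333

2401.6333


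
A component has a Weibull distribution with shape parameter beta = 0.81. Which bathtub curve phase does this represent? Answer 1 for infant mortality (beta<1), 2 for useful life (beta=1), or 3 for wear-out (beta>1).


beta = 0.81
Compare beta to 1:
beta < 1 => infant mortality (phase 1)
beta = 1 => useful life (phase 2)
beta > 1 => wear-out (phase 3)
Since beta = 0.81, this is infant mortality (decreasing failure rate)
Phase = 1

1


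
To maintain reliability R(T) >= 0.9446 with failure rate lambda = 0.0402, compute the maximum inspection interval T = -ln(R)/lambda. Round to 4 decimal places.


R_target = 0.9446
lambda = 0.0402
-ln(0.9446) = 0.057
T = 0.057 / 0.0402
T = 1.4178

1.4178


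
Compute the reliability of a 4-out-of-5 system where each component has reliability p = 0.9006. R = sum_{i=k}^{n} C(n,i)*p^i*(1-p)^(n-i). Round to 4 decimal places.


k = 4, n = 5, p = 0.9006
i=4: C(5,4)=5 * 0.9006^4 * 0.0994^1 = 0.327
i=5: C(5,5)=1 * 0.9006^5 * 0.0994^0 = 0.5925
R = sum of terms = 0.9194

0.9194


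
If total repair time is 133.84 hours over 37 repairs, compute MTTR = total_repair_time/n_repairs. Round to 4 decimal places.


total_repair_time = 133.84
n_repairs = 37
MTTR = 133.84 / 37
MTTR = 3.6173

3.6173


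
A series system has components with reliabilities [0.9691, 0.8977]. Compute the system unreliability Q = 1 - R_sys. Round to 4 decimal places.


Components: [0.9691, 0.8977]
After component 1: product = 0.9691
After component 2: product = 0.87
R_sys = 0.87
Q = 1 - 0.87 = 0.13

0.13


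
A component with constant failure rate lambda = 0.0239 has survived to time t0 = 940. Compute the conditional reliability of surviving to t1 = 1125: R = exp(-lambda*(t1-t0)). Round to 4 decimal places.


lambda = 0.0239
t0 = 940, t1 = 1125
t1 - t0 = 185
lambda * (t1-t0) = 0.0239 * 185 = 4.4215
R = exp(-4.4215)
R = 0.012

0.012


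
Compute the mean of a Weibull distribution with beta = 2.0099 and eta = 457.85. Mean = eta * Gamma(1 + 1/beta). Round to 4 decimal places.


beta = 2.0099, eta = 457.85
1/beta = 0.4975
1 + 1/beta = 1.4975
Gamma(1.4975) = 0.8861
Mean = 457.85 * 0.8861
Mean = 405.7237

405.7237


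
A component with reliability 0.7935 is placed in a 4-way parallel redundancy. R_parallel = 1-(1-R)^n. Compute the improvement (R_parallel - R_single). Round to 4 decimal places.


R_single = 0.7935, n = 4
1 - R_single = 0.2065
(1 - R_single)^n = 0.2065^4 = 0.0018
R_parallel = 1 - 0.0018 = 0.9982
Improvement = 0.9982 - 0.7935
Improvement = 0.2047

0.2047


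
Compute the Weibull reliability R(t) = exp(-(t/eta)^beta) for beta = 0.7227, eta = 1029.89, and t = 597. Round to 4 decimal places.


beta = 0.7227, eta = 1029.89, t = 597
t/eta = 597 / 1029.89 = 0.5797
(t/eta)^beta = 0.5797^0.7227 = 0.6743
R(t) = exp(-0.6743)
R(t) = 0.5095

0.5095


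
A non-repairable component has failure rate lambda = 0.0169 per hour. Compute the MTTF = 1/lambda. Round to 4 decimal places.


lambda = 0.0169
MTTF = 1 / 0.0169
MTTF = 59.1716

59.1716


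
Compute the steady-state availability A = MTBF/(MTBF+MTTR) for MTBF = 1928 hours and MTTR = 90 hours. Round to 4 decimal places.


MTBF = 1928
MTTR = 90
MTBF + MTTR = 2018
A = 1928 / 2018
A = 0.9554

0.9554


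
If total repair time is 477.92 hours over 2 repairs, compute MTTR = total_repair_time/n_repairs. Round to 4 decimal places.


total_repair_time = 477.92
n_repairs = 2
MTTR = 477.92 / 2
MTTR = 238.96

238.96


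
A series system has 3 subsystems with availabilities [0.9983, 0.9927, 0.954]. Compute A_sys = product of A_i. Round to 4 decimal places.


Subsystems: [0.9983, 0.9927, 0.954]
After subsystem 1 (A=0.9983): product = 0.9983
After subsystem 2 (A=0.9927): product = 0.991
After subsystem 3 (A=0.954): product = 0.9454
A_sys = 0.9454

0.9454


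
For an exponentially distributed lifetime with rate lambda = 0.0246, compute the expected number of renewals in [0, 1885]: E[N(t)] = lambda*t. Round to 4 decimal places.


lambda = 0.0246
t = 1885
E[N(t)] = lambda * t
E[N(t)] = 0.0246 * 1885
E[N(t)] = 46.371

46.371


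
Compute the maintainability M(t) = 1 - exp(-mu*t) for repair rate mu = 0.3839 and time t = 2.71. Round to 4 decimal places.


mu = 0.3839, t = 2.71
mu * t = 0.3839 * 2.71 = 1.0404
exp(-1.0404) = 0.3533
M(t) = 1 - 0.3533
M(t) = 0.6467

0.6467


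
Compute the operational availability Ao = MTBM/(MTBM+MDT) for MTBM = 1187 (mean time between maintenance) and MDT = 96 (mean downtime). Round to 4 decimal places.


MTBM = 1187
MDT = 96
MTBM + MDT = 1283
Ao = 1187 / 1283
Ao = 0.9252

0.9252


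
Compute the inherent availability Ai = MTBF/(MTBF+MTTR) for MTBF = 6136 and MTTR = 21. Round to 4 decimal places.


MTBF = 6136
MTTR = 21
MTBF + MTTR = 6157
Ai = 6136 / 6157
Ai = 0.9966

0.9966


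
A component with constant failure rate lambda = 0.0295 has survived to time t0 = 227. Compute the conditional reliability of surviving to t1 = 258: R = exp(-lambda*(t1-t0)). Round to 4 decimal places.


lambda = 0.0295
t0 = 227, t1 = 258
t1 - t0 = 31
lambda * (t1-t0) = 0.0295 * 31 = 0.9145
R = exp(-0.9145)
R = 0.4007

0.4007


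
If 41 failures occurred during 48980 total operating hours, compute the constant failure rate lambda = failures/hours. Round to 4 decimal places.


failures = 41
total_hours = 48980
lambda = 41 / 48980
lambda = 0.0008

0.0008


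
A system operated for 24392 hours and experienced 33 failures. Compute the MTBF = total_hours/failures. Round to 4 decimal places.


total_hours = 24392
failures = 33
MTBF = 24392 / 33
MTBF = 739.1515

739.1515


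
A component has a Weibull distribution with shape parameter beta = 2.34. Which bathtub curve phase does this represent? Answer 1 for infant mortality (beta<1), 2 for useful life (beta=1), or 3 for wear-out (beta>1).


beta = 2.34
Compare beta to 1:
beta < 1 => infant mortality (phase 1)
beta = 1 => useful life (phase 2)
beta > 1 => wear-out (phase 3)
Since beta = 2.34, this is wear-out (increasing failure rate)
Phase = 3

3


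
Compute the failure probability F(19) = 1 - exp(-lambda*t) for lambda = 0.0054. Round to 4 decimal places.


lambda = 0.0054, t = 19
lambda * t = 0.1026
exp(-0.1026) = 0.9025
F(t) = 1 - 0.9025
F(t) = 0.0975

0.0975


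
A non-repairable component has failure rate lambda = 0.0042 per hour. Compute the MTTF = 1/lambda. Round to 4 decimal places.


lambda = 0.0042
MTTF = 1 / 0.0042
MTTF = 238.0952

238.0952


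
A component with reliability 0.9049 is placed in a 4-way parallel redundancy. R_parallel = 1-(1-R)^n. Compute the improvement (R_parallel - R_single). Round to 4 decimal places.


R_single = 0.9049, n = 4
1 - R_single = 0.0951
(1 - R_single)^n = 0.0951^4 = 0.0001
R_parallel = 1 - 0.0001 = 0.9999
Improvement = 0.9999 - 0.9049
Improvement = 0.095

0.095


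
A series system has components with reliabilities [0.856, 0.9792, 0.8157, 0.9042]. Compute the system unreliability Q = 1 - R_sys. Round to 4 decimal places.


Components: [0.856, 0.9792, 0.8157, 0.9042]
After component 1: product = 0.856
After component 2: product = 0.8382
After component 3: product = 0.6837
After component 4: product = 0.6182
R_sys = 0.6182
Q = 1 - 0.6182 = 0.3818

0.3818


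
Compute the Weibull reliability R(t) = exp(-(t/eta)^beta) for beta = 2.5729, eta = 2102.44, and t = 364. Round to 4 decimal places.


beta = 2.5729, eta = 2102.44, t = 364
t/eta = 364 / 2102.44 = 0.1731
(t/eta)^beta = 0.1731^2.5729 = 0.011
R(t) = exp(-0.011)
R(t) = 0.9891

0.9891


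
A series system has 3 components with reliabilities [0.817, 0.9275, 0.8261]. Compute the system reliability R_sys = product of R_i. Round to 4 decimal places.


Components: [0.817, 0.9275, 0.8261]
After component 1 (R=0.817): product = 0.817
After component 2 (R=0.9275): product = 0.7578
After component 3 (R=0.8261): product = 0.626
R_sys = 0.626

0.626


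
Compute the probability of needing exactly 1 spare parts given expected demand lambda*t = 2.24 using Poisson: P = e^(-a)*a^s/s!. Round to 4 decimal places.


a = 2.24, s = 1
e^(-a) = e^(-2.24) = 0.1065
a^s = 2.24^1 = 2.24
s! = 1
P = 0.1065 * 2.24 / 1
P = 0.2385

0.2385


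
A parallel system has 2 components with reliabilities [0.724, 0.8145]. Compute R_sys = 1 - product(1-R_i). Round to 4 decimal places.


Components: [0.724, 0.8145]
(1 - 0.724) = 0.276, running product = 0.276
(1 - 0.8145) = 0.1855, running product = 0.0512
Product of (1-R_i) = 0.0512
R_sys = 1 - 0.0512 = 0.9488

0.9488


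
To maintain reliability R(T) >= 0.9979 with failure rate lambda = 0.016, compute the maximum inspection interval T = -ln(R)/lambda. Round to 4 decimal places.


R_target = 0.9979
lambda = 0.016
-ln(0.9979) = 0.0021
T = 0.0021 / 0.016
T = 0.1314

0.1314


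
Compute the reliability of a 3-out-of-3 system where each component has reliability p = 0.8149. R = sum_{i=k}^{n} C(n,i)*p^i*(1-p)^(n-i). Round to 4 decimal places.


k = 3, n = 3, p = 0.8149
i=3: C(3,3)=1 * 0.8149^3 * 0.1851^0 = 0.5411
R = sum of terms = 0.5411

0.5411


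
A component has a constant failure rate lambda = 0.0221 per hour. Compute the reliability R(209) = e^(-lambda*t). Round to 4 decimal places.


lambda = 0.0221
t = 209
lambda * t = 4.6189
R(t) = e^(-4.6189)
R(t) = 0.0099

0.0099


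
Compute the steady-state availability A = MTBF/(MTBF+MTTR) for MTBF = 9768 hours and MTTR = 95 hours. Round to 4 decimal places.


MTBF = 9768
MTTR = 95
MTBF + MTTR = 9863
A = 9768 / 9863
A = 0.9904

0.9904


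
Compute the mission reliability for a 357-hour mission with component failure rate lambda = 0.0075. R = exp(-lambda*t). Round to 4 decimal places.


lambda = 0.0075
mission_time = 357
lambda * t = 0.0075 * 357 = 2.6775
R = exp(-2.6775)
R = 0.0687

0.0687


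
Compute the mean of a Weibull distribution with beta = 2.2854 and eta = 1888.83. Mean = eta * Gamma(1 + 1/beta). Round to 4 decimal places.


beta = 2.2854, eta = 1888.83
1/beta = 0.4376
1 + 1/beta = 1.4376
Gamma(1.4376) = 0.8859
Mean = 1888.83 * 0.8859
Mean = 1673.2264

1673.2264


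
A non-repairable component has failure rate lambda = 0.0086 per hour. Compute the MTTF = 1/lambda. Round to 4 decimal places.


lambda = 0.0086
MTTF = 1 / 0.0086
MTTF = 116.2791

116.2791


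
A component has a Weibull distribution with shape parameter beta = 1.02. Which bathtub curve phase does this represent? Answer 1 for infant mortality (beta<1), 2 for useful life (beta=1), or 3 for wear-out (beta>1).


beta = 1.02
Compare beta to 1:
beta < 1 => infant mortality (phase 1)
beta = 1 => useful life (phase 2)
beta > 1 => wear-out (phase 3)
Since beta = 1.02, this is wear-out (increasing failure rate)
Phase = 3

3


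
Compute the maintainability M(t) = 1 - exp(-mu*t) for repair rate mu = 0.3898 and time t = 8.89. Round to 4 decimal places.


mu = 0.3898, t = 8.89
mu * t = 0.3898 * 8.89 = 3.4653
exp(-3.4653) = 0.0313
M(t) = 1 - 0.0313
M(t) = 0.9687

0.9687


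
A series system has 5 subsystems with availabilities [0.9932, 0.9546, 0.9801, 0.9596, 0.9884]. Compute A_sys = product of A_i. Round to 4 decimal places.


Subsystems: [0.9932, 0.9546, 0.9801, 0.9596, 0.9884]
After subsystem 1 (A=0.9932): product = 0.9932
After subsystem 2 (A=0.9546): product = 0.9481
After subsystem 3 (A=0.9801): product = 0.9292
After subsystem 4 (A=0.9596): product = 0.8917
After subsystem 5 (A=0.9884): product = 0.8814
A_sys = 0.8814

0.8814


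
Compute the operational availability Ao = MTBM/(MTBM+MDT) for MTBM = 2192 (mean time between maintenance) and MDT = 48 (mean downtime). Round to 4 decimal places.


MTBM = 2192
MDT = 48
MTBM + MDT = 2240
Ao = 2192 / 2240
Ao = 0.9786

0.9786


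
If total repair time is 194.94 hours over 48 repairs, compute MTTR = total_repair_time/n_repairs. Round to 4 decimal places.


total_repair_time = 194.94
n_repairs = 48
MTTR = 194.94 / 48
MTTR = 4.0613

4.0613


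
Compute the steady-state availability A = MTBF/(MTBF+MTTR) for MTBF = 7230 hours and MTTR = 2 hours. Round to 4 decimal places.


MTBF = 7230
MTTR = 2
MTBF + MTTR = 7232
A = 7230 / 7232
A = 0.9997

0.9997


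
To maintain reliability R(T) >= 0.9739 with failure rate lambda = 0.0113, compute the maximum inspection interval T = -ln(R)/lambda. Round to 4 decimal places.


R_target = 0.9739
lambda = 0.0113
-ln(0.9739) = 0.0264
T = 0.0264 / 0.0113
T = 2.3404

2.3404


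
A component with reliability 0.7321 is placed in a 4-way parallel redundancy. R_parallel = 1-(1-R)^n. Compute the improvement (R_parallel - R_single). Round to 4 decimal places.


R_single = 0.7321, n = 4
1 - R_single = 0.2679
(1 - R_single)^n = 0.2679^4 = 0.0052
R_parallel = 1 - 0.0052 = 0.9948
Improvement = 0.9948 - 0.7321
Improvement = 0.2627

0.2627


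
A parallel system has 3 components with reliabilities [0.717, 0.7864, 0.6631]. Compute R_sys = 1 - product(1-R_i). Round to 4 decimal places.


Components: [0.717, 0.7864, 0.6631]
(1 - 0.717) = 0.283, running product = 0.283
(1 - 0.7864) = 0.2136, running product = 0.0604
(1 - 0.6631) = 0.3369, running product = 0.0204
Product of (1-R_i) = 0.0204
R_sys = 1 - 0.0204 = 0.9796

0.9796


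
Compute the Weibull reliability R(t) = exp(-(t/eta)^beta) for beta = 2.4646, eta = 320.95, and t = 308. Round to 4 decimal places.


beta = 2.4646, eta = 320.95, t = 308
t/eta = 308 / 320.95 = 0.9597
(t/eta)^beta = 0.9597^2.4646 = 0.9035
R(t) = exp(-0.9035)
R(t) = 0.4052

0.4052


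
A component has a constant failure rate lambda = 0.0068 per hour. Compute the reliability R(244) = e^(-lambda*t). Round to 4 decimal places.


lambda = 0.0068
t = 244
lambda * t = 1.6592
R(t) = e^(-1.6592)
R(t) = 0.1903

0.1903


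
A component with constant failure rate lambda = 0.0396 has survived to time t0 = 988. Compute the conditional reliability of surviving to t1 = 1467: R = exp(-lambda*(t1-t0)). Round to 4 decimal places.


lambda = 0.0396
t0 = 988, t1 = 1467
t1 - t0 = 479
lambda * (t1-t0) = 0.0396 * 479 = 18.9684
R = exp(-18.9684)
R = 0.0

0.0


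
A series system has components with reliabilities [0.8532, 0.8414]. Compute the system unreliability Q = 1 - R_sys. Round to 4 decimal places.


Components: [0.8532, 0.8414]
After component 1: product = 0.8532
After component 2: product = 0.7179
R_sys = 0.7179
Q = 1 - 0.7179 = 0.2821

0.2821


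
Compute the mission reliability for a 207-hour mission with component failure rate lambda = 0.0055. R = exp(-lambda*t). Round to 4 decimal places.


lambda = 0.0055
mission_time = 207
lambda * t = 0.0055 * 207 = 1.1385
R = exp(-1.1385)
R = 0.3203

0.3203


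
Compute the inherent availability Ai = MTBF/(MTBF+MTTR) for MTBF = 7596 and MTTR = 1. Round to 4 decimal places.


MTBF = 7596
MTTR = 1
MTBF + MTTR = 7597
Ai = 7596 / 7597
Ai = 0.9999

0.9999


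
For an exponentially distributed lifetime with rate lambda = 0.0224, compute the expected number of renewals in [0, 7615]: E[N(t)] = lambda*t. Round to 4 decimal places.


lambda = 0.0224
t = 7615
E[N(t)] = lambda * t
E[N(t)] = 0.0224 * 7615
E[N(t)] = 170.576

170.576


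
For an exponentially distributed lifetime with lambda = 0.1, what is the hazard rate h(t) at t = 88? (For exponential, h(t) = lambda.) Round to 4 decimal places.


lambda = 0.1
For exponential distribution, hazard rate is constant
h(t) = lambda for all t
h(88) = 0.1

0.1


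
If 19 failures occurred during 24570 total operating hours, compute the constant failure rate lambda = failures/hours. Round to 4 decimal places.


failures = 19
total_hours = 24570
lambda = 19 / 24570
lambda = 0.0008

0.0008


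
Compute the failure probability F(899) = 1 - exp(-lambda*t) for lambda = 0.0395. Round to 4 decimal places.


lambda = 0.0395, t = 899
lambda * t = 35.5105
exp(-35.5105) = 0.0
F(t) = 1 - 0.0
F(t) = 1.0

1.0


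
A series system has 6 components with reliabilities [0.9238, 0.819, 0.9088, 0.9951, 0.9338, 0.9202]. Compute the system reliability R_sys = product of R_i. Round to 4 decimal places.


Components: [0.9238, 0.819, 0.9088, 0.9951, 0.9338, 0.9202]
After component 1 (R=0.9238): product = 0.9238
After component 2 (R=0.819): product = 0.7566
After component 3 (R=0.9088): product = 0.6876
After component 4 (R=0.9951): product = 0.6842
After component 5 (R=0.9338): product = 0.6389
After component 6 (R=0.9202): product = 0.5879
R_sys = 0.5879

0.5879


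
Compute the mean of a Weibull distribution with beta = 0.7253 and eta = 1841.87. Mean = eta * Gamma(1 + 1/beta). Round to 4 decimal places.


beta = 0.7253, eta = 1841.87
1/beta = 1.3787
1 + 1/beta = 2.3787
Gamma(2.3787) = 1.2252
Mean = 1841.87 * 1.2252
Mean = 2256.6394

2256.6394


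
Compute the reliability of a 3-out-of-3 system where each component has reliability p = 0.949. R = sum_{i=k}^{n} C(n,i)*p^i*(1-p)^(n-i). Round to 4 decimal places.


k = 3, n = 3, p = 0.949
i=3: C(3,3)=1 * 0.949^3 * 0.051^0 = 0.8547
R = sum of terms = 0.8547

0.8547


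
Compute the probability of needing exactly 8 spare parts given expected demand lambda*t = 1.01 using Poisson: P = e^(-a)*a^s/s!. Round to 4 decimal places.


a = 1.01, s = 8
e^(-a) = e^(-1.01) = 0.3642
a^s = 1.01^8 = 1.0829
s! = 40320
P = 0.3642 * 1.0829 / 40320
P = 0.0

0.0


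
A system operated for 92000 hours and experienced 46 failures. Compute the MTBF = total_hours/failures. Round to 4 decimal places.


total_hours = 92000
failures = 46
MTBF = 92000 / 46
MTBF = 2000.0

2000.0


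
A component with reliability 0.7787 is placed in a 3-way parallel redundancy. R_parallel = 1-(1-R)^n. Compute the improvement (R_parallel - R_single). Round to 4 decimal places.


R_single = 0.7787, n = 3
1 - R_single = 0.2213
(1 - R_single)^n = 0.2213^3 = 0.0108
R_parallel = 1 - 0.0108 = 0.9892
Improvement = 0.9892 - 0.7787
Improvement = 0.2105

0.2105


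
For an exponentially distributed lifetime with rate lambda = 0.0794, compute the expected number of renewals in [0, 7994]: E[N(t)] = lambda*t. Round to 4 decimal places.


lambda = 0.0794
t = 7994
E[N(t)] = lambda * t
E[N(t)] = 0.0794 * 7994
E[N(t)] = 634.7236

634.7236


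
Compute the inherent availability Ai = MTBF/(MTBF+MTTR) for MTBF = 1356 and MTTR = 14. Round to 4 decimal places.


MTBF = 1356
MTTR = 14
MTBF + MTTR = 1370
Ai = 1356 / 1370
Ai = 0.9898

0.9898


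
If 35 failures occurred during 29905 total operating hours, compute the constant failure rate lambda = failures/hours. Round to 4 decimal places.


failures = 35
total_hours = 29905
lambda = 35 / 29905
lambda = 0.0012

0.0012


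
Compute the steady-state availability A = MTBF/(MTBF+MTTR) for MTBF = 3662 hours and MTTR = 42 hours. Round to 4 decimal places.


MTBF = 3662
MTTR = 42
MTBF + MTTR = 3704
A = 3662 / 3704
A = 0.9887

0.9887


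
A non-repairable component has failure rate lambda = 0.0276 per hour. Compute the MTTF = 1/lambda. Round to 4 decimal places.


lambda = 0.0276
MTTF = 1 / 0.0276
MTTF = 36.2319

36.2319


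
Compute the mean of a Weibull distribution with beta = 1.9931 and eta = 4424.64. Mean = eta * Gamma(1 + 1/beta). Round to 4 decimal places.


beta = 1.9931, eta = 4424.64
1/beta = 0.5017
1 + 1/beta = 1.5017
Gamma(1.5017) = 0.8863
Mean = 4424.64 * 0.8863
Mean = 3921.4883

3921.4883


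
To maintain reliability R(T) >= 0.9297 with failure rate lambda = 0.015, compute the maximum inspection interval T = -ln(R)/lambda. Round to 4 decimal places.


R_target = 0.9297
lambda = 0.015
-ln(0.9297) = 0.0729
T = 0.0729 / 0.015
T = 4.8596

4.8596


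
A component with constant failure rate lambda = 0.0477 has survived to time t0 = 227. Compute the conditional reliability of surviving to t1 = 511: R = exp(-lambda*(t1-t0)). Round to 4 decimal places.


lambda = 0.0477
t0 = 227, t1 = 511
t1 - t0 = 284
lambda * (t1-t0) = 0.0477 * 284 = 13.5468
R = exp(-13.5468)
R = 0.0

0.0


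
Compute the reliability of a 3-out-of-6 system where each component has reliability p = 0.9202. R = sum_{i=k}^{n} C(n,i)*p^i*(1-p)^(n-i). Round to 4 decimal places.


k = 3, n = 6, p = 0.9202
i=3: C(6,3)=20 * 0.9202^3 * 0.0798^3 = 0.0079
i=4: C(6,4)=15 * 0.9202^4 * 0.0798^2 = 0.0685
i=5: C(6,5)=6 * 0.9202^5 * 0.0798^1 = 0.3159
i=6: C(6,6)=1 * 0.9202^6 * 0.0798^0 = 0.6071
R = sum of terms = 0.9995

0.9995


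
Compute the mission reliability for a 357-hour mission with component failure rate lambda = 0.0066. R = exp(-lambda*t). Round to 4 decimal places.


lambda = 0.0066
mission_time = 357
lambda * t = 0.0066 * 357 = 2.3562
R = exp(-2.3562)
R = 0.0948

0.0948


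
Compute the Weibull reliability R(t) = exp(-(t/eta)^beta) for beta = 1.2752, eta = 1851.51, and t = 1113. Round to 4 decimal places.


beta = 1.2752, eta = 1851.51, t = 1113
t/eta = 1113 / 1851.51 = 0.6011
(t/eta)^beta = 0.6011^1.2752 = 0.5226
R(t) = exp(-0.5226)
R(t) = 0.593

0.593


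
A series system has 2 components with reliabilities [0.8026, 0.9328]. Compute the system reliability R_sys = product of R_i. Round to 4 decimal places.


Components: [0.8026, 0.9328]
After component 1 (R=0.8026): product = 0.8026
After component 2 (R=0.9328): product = 0.7487
R_sys = 0.7487

0.7487


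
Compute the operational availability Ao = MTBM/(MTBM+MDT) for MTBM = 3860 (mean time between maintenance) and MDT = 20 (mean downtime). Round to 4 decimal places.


MTBM = 3860
MDT = 20
MTBM + MDT = 3880
Ao = 3860 / 3880
Ao = 0.9948

0.9948


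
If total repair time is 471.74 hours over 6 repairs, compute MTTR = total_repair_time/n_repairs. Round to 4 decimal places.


total_repair_time = 471.74
n_repairs = 6
MTTR = 471.74 / 6
MTTR = 78.6233

78.6233


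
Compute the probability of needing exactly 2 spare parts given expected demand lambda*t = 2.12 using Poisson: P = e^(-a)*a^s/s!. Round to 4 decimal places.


a = 2.12, s = 2
e^(-a) = e^(-2.12) = 0.12
a^s = 2.12^2 = 4.4944
s! = 2
P = 0.12 * 4.4944 / 2
P = 0.2697

0.2697


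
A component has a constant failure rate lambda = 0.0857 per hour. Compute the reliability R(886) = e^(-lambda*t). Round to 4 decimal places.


lambda = 0.0857
t = 886
lambda * t = 75.9302
R(t) = e^(-75.9302)
R(t) = 0.0

0.0


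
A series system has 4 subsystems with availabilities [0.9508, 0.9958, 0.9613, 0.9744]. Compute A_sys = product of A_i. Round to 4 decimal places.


Subsystems: [0.9508, 0.9958, 0.9613, 0.9744]
After subsystem 1 (A=0.9508): product = 0.9508
After subsystem 2 (A=0.9958): product = 0.9468
After subsystem 3 (A=0.9613): product = 0.9102
After subsystem 4 (A=0.9744): product = 0.8869
A_sys = 0.8869

0.8869


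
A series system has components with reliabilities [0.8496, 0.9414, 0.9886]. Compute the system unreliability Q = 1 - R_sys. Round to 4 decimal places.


Components: [0.8496, 0.9414, 0.9886]
After component 1: product = 0.8496
After component 2: product = 0.7998
After component 3: product = 0.7907
R_sys = 0.7907
Q = 1 - 0.7907 = 0.2093

0.2093


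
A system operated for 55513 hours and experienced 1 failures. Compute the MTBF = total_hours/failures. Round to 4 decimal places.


total_hours = 55513
failures = 1
MTBF = 55513 / 1
MTBF = 55513.0

55513.0


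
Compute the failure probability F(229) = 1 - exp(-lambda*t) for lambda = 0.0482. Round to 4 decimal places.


lambda = 0.0482, t = 229
lambda * t = 11.0378
exp(-11.0378) = 0.0
F(t) = 1 - 0.0
F(t) = 1.0

1.0


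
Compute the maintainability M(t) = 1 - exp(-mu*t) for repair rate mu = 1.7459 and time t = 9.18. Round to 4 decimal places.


mu = 1.7459, t = 9.18
mu * t = 1.7459 * 9.18 = 16.0274
exp(-16.0274) = 0.0
M(t) = 1 - 0.0
M(t) = 1.0

1.0


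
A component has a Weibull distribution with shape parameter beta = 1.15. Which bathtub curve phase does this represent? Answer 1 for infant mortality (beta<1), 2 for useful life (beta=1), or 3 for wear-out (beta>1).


beta = 1.15
Compare beta to 1:
beta < 1 => infant mortality (phase 1)
beta = 1 => useful life (phase 2)
beta > 1 => wear-out (phase 3)
Since beta = 1.15, this is wear-out (increasing failure rate)
Phase = 3

3


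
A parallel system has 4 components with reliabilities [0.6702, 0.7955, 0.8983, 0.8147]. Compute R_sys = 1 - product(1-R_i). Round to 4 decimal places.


Components: [0.6702, 0.7955, 0.8983, 0.8147]
(1 - 0.6702) = 0.3298, running product = 0.3298
(1 - 0.7955) = 0.2045, running product = 0.0674
(1 - 0.8983) = 0.1017, running product = 0.0069
(1 - 0.8147) = 0.1853, running product = 0.0013
Product of (1-R_i) = 0.0013
R_sys = 1 - 0.0013 = 0.9987

0.9987


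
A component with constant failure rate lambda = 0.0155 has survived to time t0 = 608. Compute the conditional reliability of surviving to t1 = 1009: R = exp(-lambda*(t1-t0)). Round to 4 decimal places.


lambda = 0.0155
t0 = 608, t1 = 1009
t1 - t0 = 401
lambda * (t1-t0) = 0.0155 * 401 = 6.2155
R = exp(-6.2155)
R = 0.002

0.002


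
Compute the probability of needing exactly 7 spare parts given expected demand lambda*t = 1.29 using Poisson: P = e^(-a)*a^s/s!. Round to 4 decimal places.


a = 1.29, s = 7
e^(-a) = e^(-1.29) = 0.2753
a^s = 1.29^7 = 5.9447
s! = 5040
P = 0.2753 * 5.9447 / 5040
P = 0.0003

0.0003


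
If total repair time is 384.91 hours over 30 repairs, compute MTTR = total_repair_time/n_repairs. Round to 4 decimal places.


total_repair_time = 384.91
n_repairs = 30
MTTR = 384.91 / 30
MTTR = 12.8303

12.8303


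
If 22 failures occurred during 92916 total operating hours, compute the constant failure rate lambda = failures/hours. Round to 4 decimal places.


failures = 22
total_hours = 92916
lambda = 22 / 92916
lambda = 0.0002

0.0002


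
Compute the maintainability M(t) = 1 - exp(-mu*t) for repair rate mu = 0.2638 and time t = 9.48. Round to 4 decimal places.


mu = 0.2638, t = 9.48
mu * t = 0.2638 * 9.48 = 2.5008
exp(-2.5008) = 0.082
M(t) = 1 - 0.082
M(t) = 0.918

0.918


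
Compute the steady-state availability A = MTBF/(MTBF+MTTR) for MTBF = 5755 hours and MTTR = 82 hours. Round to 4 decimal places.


MTBF = 5755
MTTR = 82
MTBF + MTTR = 5837
A = 5755 / 5837
A = 0.986

0.986


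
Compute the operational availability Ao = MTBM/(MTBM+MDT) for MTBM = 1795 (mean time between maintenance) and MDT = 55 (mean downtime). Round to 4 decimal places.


MTBM = 1795
MDT = 55
MTBM + MDT = 1850
Ao = 1795 / 1850
Ao = 0.9703

0.9703


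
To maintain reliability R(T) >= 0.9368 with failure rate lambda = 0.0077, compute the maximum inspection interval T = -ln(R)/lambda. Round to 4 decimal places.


R_target = 0.9368
lambda = 0.0077
-ln(0.9368) = 0.0653
T = 0.0653 / 0.0077
T = 8.4786

8.4786


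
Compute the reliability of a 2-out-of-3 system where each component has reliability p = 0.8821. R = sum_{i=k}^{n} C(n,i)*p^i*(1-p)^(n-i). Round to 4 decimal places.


k = 2, n = 3, p = 0.8821
i=2: C(3,2)=3 * 0.8821^2 * 0.1179^1 = 0.2752
i=3: C(3,3)=1 * 0.8821^3 * 0.1179^0 = 0.6864
R = sum of terms = 0.9616

0.9616


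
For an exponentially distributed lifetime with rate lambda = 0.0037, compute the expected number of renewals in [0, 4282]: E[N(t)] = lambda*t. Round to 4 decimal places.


lambda = 0.0037
t = 4282
E[N(t)] = lambda * t
E[N(t)] = 0.0037 * 4282
E[N(t)] = 15.8434

15.8434


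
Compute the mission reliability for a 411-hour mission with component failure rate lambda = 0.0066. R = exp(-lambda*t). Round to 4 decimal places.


lambda = 0.0066
mission_time = 411
lambda * t = 0.0066 * 411 = 2.7126
R = exp(-2.7126)
R = 0.0664

0.0664


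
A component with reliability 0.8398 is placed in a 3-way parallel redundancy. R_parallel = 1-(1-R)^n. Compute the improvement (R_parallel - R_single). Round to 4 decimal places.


R_single = 0.8398, n = 3
1 - R_single = 0.1602
(1 - R_single)^n = 0.1602^3 = 0.0041
R_parallel = 1 - 0.0041 = 0.9959
Improvement = 0.9959 - 0.8398
Improvement = 0.1561

0.1561


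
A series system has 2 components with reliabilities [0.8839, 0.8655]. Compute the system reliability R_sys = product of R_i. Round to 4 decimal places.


Components: [0.8839, 0.8655]
After component 1 (R=0.8839): product = 0.8839
After component 2 (R=0.8655): product = 0.765
R_sys = 0.765

0.765


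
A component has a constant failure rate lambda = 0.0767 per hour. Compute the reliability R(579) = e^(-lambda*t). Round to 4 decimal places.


lambda = 0.0767
t = 579
lambda * t = 44.4093
R(t) = e^(-44.4093)
R(t) = 0.0

0.0


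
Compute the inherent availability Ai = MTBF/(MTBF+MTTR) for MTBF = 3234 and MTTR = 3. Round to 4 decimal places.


MTBF = 3234
MTTR = 3
MTBF + MTTR = 3237
Ai = 3234 / 3237
Ai = 0.9991

0.9991


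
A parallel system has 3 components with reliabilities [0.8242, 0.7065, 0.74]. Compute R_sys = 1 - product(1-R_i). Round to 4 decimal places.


Components: [0.8242, 0.7065, 0.74]
(1 - 0.8242) = 0.1758, running product = 0.1758
(1 - 0.7065) = 0.2935, running product = 0.0516
(1 - 0.74) = 0.26, running product = 0.0134
Product of (1-R_i) = 0.0134
R_sys = 1 - 0.0134 = 0.9866

0.9866


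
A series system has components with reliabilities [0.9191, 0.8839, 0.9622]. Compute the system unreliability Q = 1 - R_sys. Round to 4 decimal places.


Components: [0.9191, 0.8839, 0.9622]
After component 1: product = 0.9191
After component 2: product = 0.8124
After component 3: product = 0.7817
R_sys = 0.7817
Q = 1 - 0.7817 = 0.2183

0.2183


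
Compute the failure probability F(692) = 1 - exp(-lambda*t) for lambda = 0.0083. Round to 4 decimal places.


lambda = 0.0083, t = 692
lambda * t = 5.7436
exp(-5.7436) = 0.0032
F(t) = 1 - 0.0032
F(t) = 0.9968

0.9968


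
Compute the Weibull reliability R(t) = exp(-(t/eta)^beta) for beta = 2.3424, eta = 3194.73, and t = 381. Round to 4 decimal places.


beta = 2.3424, eta = 3194.73, t = 381
t/eta = 381 / 3194.73 = 0.1193
(t/eta)^beta = 0.1193^2.3424 = 0.0069
R(t) = exp(-0.0069)
R(t) = 0.9932

0.9932


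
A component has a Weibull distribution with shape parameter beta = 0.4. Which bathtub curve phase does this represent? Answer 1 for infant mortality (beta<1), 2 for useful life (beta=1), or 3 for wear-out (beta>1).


beta = 0.4
Compare beta to 1:
beta < 1 => infant mortality (phase 1)
beta = 1 => useful life (phase 2)
beta > 1 => wear-out (phase 3)
Since beta = 0.4, this is infant mortality (decreasing failure rate)
Phase = 1

1


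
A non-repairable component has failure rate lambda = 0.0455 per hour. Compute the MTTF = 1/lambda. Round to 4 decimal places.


lambda = 0.0455
MTTF = 1 / 0.0455
MTTF = 21.978

21.978


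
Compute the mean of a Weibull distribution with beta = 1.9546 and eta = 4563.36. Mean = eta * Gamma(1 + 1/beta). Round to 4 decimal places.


beta = 1.9546, eta = 4563.36
1/beta = 0.5116
1 + 1/beta = 1.5116
Gamma(1.5116) = 0.8867
Mean = 4563.36 * 0.8867
Mean = 4046.1409

4046.1409


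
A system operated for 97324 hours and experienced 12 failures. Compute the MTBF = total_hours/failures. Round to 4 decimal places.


total_hours = 97324
failures = 12
MTBF = 97324 / 12
MTBF = 8110.3333

8110.3333


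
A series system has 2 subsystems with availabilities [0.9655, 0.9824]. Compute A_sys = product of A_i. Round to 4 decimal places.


Subsystems: [0.9655, 0.9824]
After subsystem 1 (A=0.9655): product = 0.9655
After subsystem 2 (A=0.9824): product = 0.9485
A_sys = 0.9485

0.9485


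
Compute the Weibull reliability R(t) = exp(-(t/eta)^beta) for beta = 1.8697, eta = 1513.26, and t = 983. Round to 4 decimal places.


beta = 1.8697, eta = 1513.26, t = 983
t/eta = 983 / 1513.26 = 0.6496
(t/eta)^beta = 0.6496^1.8697 = 0.4464
R(t) = exp(-0.4464)
R(t) = 0.6399

0.6399


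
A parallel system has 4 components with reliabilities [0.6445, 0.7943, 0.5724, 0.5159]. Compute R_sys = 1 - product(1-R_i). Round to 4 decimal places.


Components: [0.6445, 0.7943, 0.5724, 0.5159]
(1 - 0.6445) = 0.3555, running product = 0.3555
(1 - 0.7943) = 0.2057, running product = 0.0731
(1 - 0.5724) = 0.4276, running product = 0.0313
(1 - 0.5159) = 0.4841, running product = 0.0151
Product of (1-R_i) = 0.0151
R_sys = 1 - 0.0151 = 0.9849

0.9849


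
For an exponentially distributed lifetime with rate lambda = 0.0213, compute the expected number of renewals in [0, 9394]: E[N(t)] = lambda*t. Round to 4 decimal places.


lambda = 0.0213
t = 9394
E[N(t)] = lambda * t
E[N(t)] = 0.0213 * 9394
E[N(t)] = 200.0922

200.0922


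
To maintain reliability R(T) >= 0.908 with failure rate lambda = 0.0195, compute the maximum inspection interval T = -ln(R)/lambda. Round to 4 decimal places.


R_target = 0.908
lambda = 0.0195
-ln(0.908) = 0.0965
T = 0.0965 / 0.0195
T = 4.9493

4.9493


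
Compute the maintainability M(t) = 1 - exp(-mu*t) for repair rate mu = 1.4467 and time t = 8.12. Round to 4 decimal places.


mu = 1.4467, t = 8.12
mu * t = 1.4467 * 8.12 = 11.7472
exp(-11.7472) = 0.0
M(t) = 1 - 0.0
M(t) = 1.0

1.0


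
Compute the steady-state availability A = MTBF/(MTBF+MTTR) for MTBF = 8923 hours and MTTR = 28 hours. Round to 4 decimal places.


MTBF = 8923
MTTR = 28
MTBF + MTTR = 8951
A = 8923 / 8951
A = 0.9969

0.9969


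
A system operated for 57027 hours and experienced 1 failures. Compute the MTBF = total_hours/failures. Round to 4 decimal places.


total_hours = 57027
failures = 1
MTBF = 57027 / 1
MTBF = 57027.0

57027.0


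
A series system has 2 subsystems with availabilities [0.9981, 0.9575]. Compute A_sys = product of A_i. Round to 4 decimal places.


Subsystems: [0.9981, 0.9575]
After subsystem 1 (A=0.9981): product = 0.9981
After subsystem 2 (A=0.9575): product = 0.9557
A_sys = 0.9557

0.9557


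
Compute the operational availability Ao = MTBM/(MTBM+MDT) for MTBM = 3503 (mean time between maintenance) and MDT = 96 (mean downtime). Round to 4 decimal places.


MTBM = 3503
MDT = 96
MTBM + MDT = 3599
Ao = 3503 / 3599
Ao = 0.9733

0.9733


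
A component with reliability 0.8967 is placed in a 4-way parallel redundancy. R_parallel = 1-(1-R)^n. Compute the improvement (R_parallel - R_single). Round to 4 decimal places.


R_single = 0.8967, n = 4
1 - R_single = 0.1033
(1 - R_single)^n = 0.1033^4 = 0.0001
R_parallel = 1 - 0.0001 = 0.9999
Improvement = 0.9999 - 0.8967
Improvement = 0.1032

0.1032


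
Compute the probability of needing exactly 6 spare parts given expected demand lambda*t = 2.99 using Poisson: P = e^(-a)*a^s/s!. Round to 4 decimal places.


a = 2.99, s = 6
e^(-a) = e^(-2.99) = 0.0503
a^s = 2.99^6 = 714.541
s! = 720
P = 0.0503 * 714.541 / 720
P = 0.0499

0.0499


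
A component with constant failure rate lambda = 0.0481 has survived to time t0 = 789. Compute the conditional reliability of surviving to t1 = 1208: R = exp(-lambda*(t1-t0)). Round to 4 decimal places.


lambda = 0.0481
t0 = 789, t1 = 1208
t1 - t0 = 419
lambda * (t1-t0) = 0.0481 * 419 = 20.1539
R = exp(-20.1539)
R = 0.0

0.0


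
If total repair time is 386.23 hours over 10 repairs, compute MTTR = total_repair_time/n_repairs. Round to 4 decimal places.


total_repair_time = 386.23
n_repairs = 10
MTTR = 386.23 / 10
MTTR = 38.623

38.623


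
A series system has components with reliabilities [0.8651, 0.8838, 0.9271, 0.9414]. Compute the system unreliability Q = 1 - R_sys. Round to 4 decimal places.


Components: [0.8651, 0.8838, 0.9271, 0.9414]
After component 1: product = 0.8651
After component 2: product = 0.7646
After component 3: product = 0.7088
After component 4: product = 0.6673
R_sys = 0.6673
Q = 1 - 0.6673 = 0.3327

0.3327


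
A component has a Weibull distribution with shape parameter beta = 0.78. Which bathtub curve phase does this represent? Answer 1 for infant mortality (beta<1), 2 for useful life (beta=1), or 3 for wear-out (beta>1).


beta = 0.78
Compare beta to 1:
beta < 1 => infant mortality (phase 1)
beta = 1 => useful life (phase 2)
beta > 1 => wear-out (phase 3)
Since beta = 0.78, this is infant mortality (decreasing failure rate)
Phase = 1

1


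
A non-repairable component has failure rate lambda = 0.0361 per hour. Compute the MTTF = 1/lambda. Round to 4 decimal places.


lambda = 0.0361
MTTF = 1 / 0.0361
MTTF = 27.7008

27.7008


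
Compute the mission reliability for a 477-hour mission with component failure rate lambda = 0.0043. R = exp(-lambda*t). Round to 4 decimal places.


lambda = 0.0043
mission_time = 477
lambda * t = 0.0043 * 477 = 2.0511
R = exp(-2.0511)
R = 0.1286

0.1286


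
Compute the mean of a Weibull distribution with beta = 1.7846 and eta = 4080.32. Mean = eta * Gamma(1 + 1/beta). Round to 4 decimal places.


beta = 1.7846, eta = 4080.32
1/beta = 0.5603
1 + 1/beta = 1.5603
Gamma(1.5603) = 0.8897
Mean = 4080.32 * 0.8897
Mean = 3630.1285

3630.1285


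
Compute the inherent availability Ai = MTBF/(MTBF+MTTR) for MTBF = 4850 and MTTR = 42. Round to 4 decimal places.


MTBF = 4850
MTTR = 42
MTBF + MTTR = 4892
Ai = 4850 / 4892
Ai = 0.9914

0.9914


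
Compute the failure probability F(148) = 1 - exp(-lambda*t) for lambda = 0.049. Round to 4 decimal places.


lambda = 0.049, t = 148
lambda * t = 7.252
exp(-7.252) = 0.0007
F(t) = 1 - 0.0007
F(t) = 0.9993

0.9993


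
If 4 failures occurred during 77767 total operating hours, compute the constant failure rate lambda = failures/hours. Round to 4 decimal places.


failures = 4
total_hours = 77767
lambda = 4 / 77767
lambda = 0.0001

0.0001


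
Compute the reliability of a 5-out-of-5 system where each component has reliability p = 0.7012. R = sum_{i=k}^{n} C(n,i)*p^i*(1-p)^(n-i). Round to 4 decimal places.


k = 5, n = 5, p = 0.7012
i=5: C(5,5)=1 * 0.7012^5 * 0.2988^0 = 0.1695
R = sum of terms = 0.1695

0.1695


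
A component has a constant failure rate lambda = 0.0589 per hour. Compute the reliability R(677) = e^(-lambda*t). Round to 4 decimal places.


lambda = 0.0589
t = 677
lambda * t = 39.8753
R(t) = e^(-39.8753)
R(t) = 0.0

0.0
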